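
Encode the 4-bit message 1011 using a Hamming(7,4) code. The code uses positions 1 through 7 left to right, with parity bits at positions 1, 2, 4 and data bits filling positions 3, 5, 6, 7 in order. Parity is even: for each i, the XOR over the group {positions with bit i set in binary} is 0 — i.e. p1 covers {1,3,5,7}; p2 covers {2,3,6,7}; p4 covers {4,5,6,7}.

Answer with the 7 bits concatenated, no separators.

0110011

Place data at non-parity positions: p1 p2 1 p4 0 1 1
p1 (pos 1,3,5,7): XOR of data positions = 1⊕0⊕1 = 0
p2 (pos 2,3,6,7): XOR of data positions = 1⊕1⊕1 = 1
p4 (pos 4,5,6,7): XOR of data positions = 0⊕1⊕1 = 0
Codeword: 0110011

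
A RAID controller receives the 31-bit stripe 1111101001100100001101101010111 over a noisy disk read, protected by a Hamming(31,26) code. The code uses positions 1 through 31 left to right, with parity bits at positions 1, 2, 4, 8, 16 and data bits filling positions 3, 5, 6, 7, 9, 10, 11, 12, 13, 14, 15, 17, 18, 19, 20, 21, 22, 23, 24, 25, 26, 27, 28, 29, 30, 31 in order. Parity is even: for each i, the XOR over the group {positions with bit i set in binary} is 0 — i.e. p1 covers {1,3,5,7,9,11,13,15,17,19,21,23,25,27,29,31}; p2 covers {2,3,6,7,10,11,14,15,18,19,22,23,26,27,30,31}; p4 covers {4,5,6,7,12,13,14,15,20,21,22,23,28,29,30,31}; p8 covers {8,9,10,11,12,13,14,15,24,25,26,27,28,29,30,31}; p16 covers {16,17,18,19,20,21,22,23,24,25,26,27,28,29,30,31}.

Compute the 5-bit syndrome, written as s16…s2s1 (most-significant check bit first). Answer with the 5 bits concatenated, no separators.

10001

s1 (pos 1,3,5,7,9,11,13,15,17,19,21,23,25,27,29,31): 1⊕1⊕1⊕1⊕0⊕1⊕0⊕0⊕0⊕1⊕0⊕1⊕1⊕1⊕1⊕1 = 1
s2 (pos 2,3,6,7,10,11,14,15,18,19,22,23,26,27,30,31): 1⊕1⊕0⊕1⊕1⊕1⊕1⊕0⊕0⊕1⊕1⊕1⊕0⊕1⊕1⊕1 = 0
s4 (pos 4,5,6,7,12,13,14,15,20,21,22,23,28,29,30,31): 1⊕1⊕0⊕1⊕0⊕0⊕1⊕0⊕1⊕0⊕1⊕1⊕0⊕1⊕1⊕1 = 0
s8 (pos 8,9,10,11,12,13,14,15,24,25,26,27,28,29,30,31): 0⊕0⊕1⊕1⊕0⊕0⊕1⊕0⊕0⊕1⊕0⊕1⊕0⊕1⊕1⊕1 = 0
s16 (pos 16,17,18,19,20,21,22,23,24,25,26,27,28,29,30,31): 0⊕0⊕0⊕1⊕1⊕0⊕1⊕1⊕0⊕1⊕0⊕1⊕0⊕1⊕1⊕1 = 1
Syndrome s16…s1 = 10001 → error at position 17.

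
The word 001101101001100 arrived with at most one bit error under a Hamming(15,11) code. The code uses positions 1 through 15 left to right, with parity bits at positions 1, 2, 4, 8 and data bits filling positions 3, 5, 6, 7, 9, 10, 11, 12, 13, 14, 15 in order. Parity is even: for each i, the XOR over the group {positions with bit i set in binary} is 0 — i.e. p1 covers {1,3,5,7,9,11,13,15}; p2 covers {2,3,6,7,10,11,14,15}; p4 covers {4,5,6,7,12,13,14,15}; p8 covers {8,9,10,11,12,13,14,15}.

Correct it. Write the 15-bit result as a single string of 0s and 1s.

001101101001110

s1 (pos 1,3,5,7,9,11,13,15): 0⊕1⊕0⊕1⊕1⊕0⊕1⊕0 = 0
s2 (pos 2,3,6,7,10,11,14,15): 0⊕1⊕1⊕1⊕0⊕0⊕0⊕0 = 1
s4 (pos 4,5,6,7,12,13,14,15): 1⊕0⊕1⊕1⊕1⊕1⊕0⊕0 = 1
s8 (pos 8,9,10,11,12,13,14,15): 0⊕1⊕0⊕0⊕1⊕1⊕0⊕0 = 1
Syndrome s8…s1 = 1110 → error at position 14.
Flip position 14: 001101101001100 → 001101101001110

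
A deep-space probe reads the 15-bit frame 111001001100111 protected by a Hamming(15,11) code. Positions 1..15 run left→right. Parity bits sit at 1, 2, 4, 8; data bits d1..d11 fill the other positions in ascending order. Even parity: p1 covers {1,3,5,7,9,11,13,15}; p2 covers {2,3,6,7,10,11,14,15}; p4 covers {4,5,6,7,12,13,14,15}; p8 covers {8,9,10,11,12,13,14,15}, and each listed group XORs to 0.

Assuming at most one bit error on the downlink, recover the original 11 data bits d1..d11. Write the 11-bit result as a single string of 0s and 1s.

s1 (pos 1,3,5,7,9,11,13,15): 1⊕1⊕0⊕0⊕1⊕0⊕1⊕1 = 1
s2 (pos 2,3,6,7,10,11,14,15): 1⊕1⊕1⊕0⊕1⊕0⊕1⊕1 = 0
s4 (pos 4,5,6,7,12,13,14,15): 0⊕0⊕1⊕0⊕0⊕1⊕1⊕1 = 0
s8 (pos 8,9,10,11,12,13,14,15): 0⊕1⊕1⊕0⊕0⊕1⊕1⊕1 = 1
Syndrome s8…s1 = 1001 → error at position 9.
Flip position 9: 111001001100111 → 111001000100111
Read data bits from positions 3,5,6,7,9,10,11,12,13,14,15: 10100100111

10100100111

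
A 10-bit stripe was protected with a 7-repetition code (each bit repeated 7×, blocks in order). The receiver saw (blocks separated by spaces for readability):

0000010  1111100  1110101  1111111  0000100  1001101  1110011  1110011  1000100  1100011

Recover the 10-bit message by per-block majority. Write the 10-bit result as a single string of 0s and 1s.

Block 1 (0000010): 1 one → 0
Block 2 (1111100): 5 ones → 1
Block 3 (1110101): 5 ones → 1
Block 4 (1111111): 7 ones → 1
Block 5 (0000100): 1 one → 0
Block 6 (1001101): 4 ones → 1
Block 7 (1110011): 5 ones → 1
Block 8 (1110011): 5 ones → 1
Block 9 (1000100): 2 ones → 0
Block 10 (1100011): 4 ones → 1

0111011101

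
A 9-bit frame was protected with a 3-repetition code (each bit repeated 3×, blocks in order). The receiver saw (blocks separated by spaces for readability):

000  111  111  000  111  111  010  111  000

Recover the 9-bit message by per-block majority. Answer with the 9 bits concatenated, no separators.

Block 1 (000): 0 ones → 0
Block 2 (111): 3 ones → 1
Block 3 (111): 3 ones → 1
Block 4 (000): 0 ones → 0
Block 5 (111): 3 ones → 1
Block 6 (111): 3 ones → 1
Block 7 (010): 1 one → 0
Block 8 (111): 3 ones → 1
Block 9 (000): 0 ones → 0

011011010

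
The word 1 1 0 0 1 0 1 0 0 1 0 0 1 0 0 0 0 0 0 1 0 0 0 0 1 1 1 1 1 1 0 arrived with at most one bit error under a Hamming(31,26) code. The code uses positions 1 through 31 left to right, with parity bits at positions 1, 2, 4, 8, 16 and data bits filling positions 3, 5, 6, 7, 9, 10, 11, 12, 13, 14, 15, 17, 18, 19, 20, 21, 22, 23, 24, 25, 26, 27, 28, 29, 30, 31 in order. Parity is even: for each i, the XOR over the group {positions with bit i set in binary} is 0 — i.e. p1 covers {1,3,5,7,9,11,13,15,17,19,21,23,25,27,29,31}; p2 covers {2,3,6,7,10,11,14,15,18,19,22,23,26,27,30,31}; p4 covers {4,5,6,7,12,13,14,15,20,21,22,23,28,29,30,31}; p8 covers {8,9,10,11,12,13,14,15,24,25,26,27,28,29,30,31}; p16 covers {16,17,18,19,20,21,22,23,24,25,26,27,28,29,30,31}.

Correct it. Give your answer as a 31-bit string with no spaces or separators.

s1 (pos 1,3,5,7,9,11,13,15,17,19,21,23,25,27,29,31): 1⊕0⊕1⊕1⊕0⊕0⊕1⊕0⊕0⊕0⊕0⊕0⊕1⊕1⊕1⊕0 = 1
s2 (pos 2,3,6,7,10,11,14,15,18,19,22,23,26,27,30,31): 1⊕0⊕0⊕1⊕1⊕0⊕0⊕0⊕0⊕0⊕0⊕0⊕1⊕1⊕1⊕0 = 0
s4 (pos 4,5,6,7,12,13,14,15,20,21,22,23,28,29,30,31): 0⊕1⊕0⊕1⊕0⊕1⊕0⊕0⊕1⊕0⊕0⊕0⊕1⊕1⊕1⊕0 = 1
s8 (pos 8,9,10,11,12,13,14,15,24,25,26,27,28,29,30,31): 0⊕0⊕1⊕0⊕0⊕1⊕0⊕0⊕0⊕1⊕1⊕1⊕1⊕1⊕1⊕0 = 0
s16 (pos 16,17,18,19,20,21,22,23,24,25,26,27,28,29,30,31): 0⊕0⊕0⊕0⊕1⊕0⊕0⊕0⊕0⊕1⊕1⊕1⊕1⊕1⊕1⊕0 = 1
Syndrome s16…s1 = 10101 → error at position 21.
Flip position 21: 1100101001001000000100001111110 → 1100101001001000000110001111110

1100101001001000000110001111110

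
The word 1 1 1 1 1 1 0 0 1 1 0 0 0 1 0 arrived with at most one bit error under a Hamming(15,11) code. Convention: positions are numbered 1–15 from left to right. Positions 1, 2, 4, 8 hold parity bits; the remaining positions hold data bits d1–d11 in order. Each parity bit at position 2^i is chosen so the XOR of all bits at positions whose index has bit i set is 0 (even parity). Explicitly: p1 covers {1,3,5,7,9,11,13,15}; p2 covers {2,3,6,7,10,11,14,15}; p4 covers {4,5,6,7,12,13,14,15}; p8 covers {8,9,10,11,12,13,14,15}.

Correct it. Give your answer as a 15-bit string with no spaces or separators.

111111001000010

s1 (pos 1,3,5,7,9,11,13,15): 1⊕1⊕1⊕0⊕1⊕0⊕0⊕0 = 0
s2 (pos 2,3,6,7,10,11,14,15): 1⊕1⊕1⊕0⊕1⊕0⊕1⊕0 = 1
s4 (pos 4,5,6,7,12,13,14,15): 1⊕1⊕1⊕0⊕0⊕0⊕1⊕0 = 0
s8 (pos 8,9,10,11,12,13,14,15): 0⊕1⊕1⊕0⊕0⊕0⊕1⊕0 = 1
Syndrome s8…s1 = 1010 → error at position 10.
Flip position 10: 111111001100010 → 111111001000010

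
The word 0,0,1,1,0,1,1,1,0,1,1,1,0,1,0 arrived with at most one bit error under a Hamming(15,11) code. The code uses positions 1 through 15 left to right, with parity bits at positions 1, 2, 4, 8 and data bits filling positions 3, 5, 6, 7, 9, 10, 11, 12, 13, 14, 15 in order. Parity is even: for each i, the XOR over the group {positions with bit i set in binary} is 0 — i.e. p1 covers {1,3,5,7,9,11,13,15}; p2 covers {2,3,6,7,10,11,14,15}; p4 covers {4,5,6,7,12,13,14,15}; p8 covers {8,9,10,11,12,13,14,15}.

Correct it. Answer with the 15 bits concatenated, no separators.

s1 (pos 1,3,5,7,9,11,13,15): 0⊕1⊕0⊕1⊕0⊕1⊕0⊕0 = 1
s2 (pos 2,3,6,7,10,11,14,15): 0⊕1⊕1⊕1⊕1⊕1⊕1⊕0 = 0
s4 (pos 4,5,6,7,12,13,14,15): 1⊕0⊕1⊕1⊕1⊕0⊕1⊕0 = 1
s8 (pos 8,9,10,11,12,13,14,15): 1⊕0⊕1⊕1⊕1⊕0⊕1⊕0 = 1
Syndrome s8…s1 = 1101 → error at position 13.
Flip position 13: 001101110111010 → 001101110111110

001101110111110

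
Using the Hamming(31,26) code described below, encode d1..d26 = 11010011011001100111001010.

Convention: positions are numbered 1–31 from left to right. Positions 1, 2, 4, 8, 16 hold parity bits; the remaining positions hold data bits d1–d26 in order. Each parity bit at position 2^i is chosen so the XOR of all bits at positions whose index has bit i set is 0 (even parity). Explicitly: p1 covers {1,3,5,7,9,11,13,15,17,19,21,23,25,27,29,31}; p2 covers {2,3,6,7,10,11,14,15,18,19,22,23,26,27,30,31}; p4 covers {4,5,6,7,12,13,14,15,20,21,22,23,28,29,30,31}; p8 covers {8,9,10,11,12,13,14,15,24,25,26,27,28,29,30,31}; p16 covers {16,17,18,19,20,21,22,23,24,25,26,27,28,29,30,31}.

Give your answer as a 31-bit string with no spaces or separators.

0011101000110111001100111001010

Place data at non-parity positions: p1 p2 1 p4 1 0 1 p8 0 0 1 1 0 1 1 p16 0 0 1 1 0 0 1 1 1 0 0 1 0 1 0
p1 (pos 1,3,5,7,9,11,13,15,17,19,21,23,25,27,29,31): XOR of data positions = 1⊕1⊕1⊕0⊕1⊕0⊕1⊕0⊕1⊕0⊕1⊕1⊕0⊕0⊕0 = 0
p2 (pos 2,3,6,7,10,11,14,15,18,19,22,23,26,27,30,31): XOR of data positions = 1⊕0⊕1⊕0⊕1⊕1⊕1⊕0⊕1⊕0⊕1⊕0⊕0⊕1⊕0 = 0
p4 (pos 4,5,6,7,12,13,14,15,20,21,22,23,28,29,30,31): XOR of data positions = 1⊕0⊕1⊕1⊕0⊕1⊕1⊕1⊕0⊕0⊕1⊕1⊕0⊕1⊕0 = 1
p8 (pos 8,9,10,11,12,13,14,15,24,25,26,27,28,29,30,31): XOR of data positions = 0⊕0⊕1⊕1⊕0⊕1⊕1⊕1⊕1⊕0⊕0⊕1⊕0⊕1⊕0 = 0
p16 (pos 16,17,18,19,20,21,22,23,24,25,26,27,28,29,30,31): XOR of data positions = 0⊕0⊕1⊕1⊕0⊕0⊕1⊕1⊕1⊕0⊕0⊕1⊕0⊕1⊕0 = 1
Codeword: 0011101000110111001100111001010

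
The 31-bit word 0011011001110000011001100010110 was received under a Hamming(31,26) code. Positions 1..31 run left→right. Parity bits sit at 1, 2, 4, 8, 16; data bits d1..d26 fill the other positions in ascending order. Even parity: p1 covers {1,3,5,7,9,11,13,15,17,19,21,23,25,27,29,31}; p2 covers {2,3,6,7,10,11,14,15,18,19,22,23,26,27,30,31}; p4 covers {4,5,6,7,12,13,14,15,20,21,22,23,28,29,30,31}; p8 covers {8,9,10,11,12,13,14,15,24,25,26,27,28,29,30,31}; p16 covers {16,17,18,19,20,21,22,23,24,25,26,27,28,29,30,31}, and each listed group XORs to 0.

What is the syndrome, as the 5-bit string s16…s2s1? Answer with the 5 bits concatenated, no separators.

10011

s1 (pos 1,3,5,7,9,11,13,15,17,19,21,23,25,27,29,31): 0⊕1⊕0⊕1⊕0⊕1⊕0⊕0⊕0⊕1⊕0⊕1⊕0⊕1⊕1⊕0 = 1
s2 (pos 2,3,6,7,10,11,14,15,18,19,22,23,26,27,30,31): 0⊕1⊕1⊕1⊕1⊕1⊕0⊕0⊕1⊕1⊕1⊕1⊕0⊕1⊕1⊕0 = 1
s4 (pos 4,5,6,7,12,13,14,15,20,21,22,23,28,29,30,31): 1⊕0⊕1⊕1⊕1⊕0⊕0⊕0⊕0⊕0⊕1⊕1⊕0⊕1⊕1⊕0 = 0
s8 (pos 8,9,10,11,12,13,14,15,24,25,26,27,28,29,30,31): 0⊕0⊕1⊕1⊕1⊕0⊕0⊕0⊕0⊕0⊕0⊕1⊕0⊕1⊕1⊕0 = 0
s16 (pos 16,17,18,19,20,21,22,23,24,25,26,27,28,29,30,31): 0⊕0⊕1⊕1⊕0⊕0⊕1⊕1⊕0⊕0⊕0⊕1⊕0⊕1⊕1⊕0 = 1
Syndrome s16…s1 = 10011 → error at position 19.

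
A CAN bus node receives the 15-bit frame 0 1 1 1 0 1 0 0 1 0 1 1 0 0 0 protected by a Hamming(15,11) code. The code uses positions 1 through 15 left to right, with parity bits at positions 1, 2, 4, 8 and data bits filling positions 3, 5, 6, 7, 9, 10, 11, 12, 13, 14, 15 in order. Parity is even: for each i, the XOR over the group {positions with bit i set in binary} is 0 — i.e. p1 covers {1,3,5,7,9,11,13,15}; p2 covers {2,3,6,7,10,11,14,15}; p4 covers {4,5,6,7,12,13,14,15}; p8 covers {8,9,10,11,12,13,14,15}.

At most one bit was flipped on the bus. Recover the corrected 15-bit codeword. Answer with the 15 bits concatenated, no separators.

011101001011100

s1 (pos 1,3,5,7,9,11,13,15): 0⊕1⊕0⊕0⊕1⊕1⊕0⊕0 = 1
s2 (pos 2,3,6,7,10,11,14,15): 1⊕1⊕1⊕0⊕0⊕1⊕0⊕0 = 0
s4 (pos 4,5,6,7,12,13,14,15): 1⊕0⊕1⊕0⊕1⊕0⊕0⊕0 = 1
s8 (pos 8,9,10,11,12,13,14,15): 0⊕1⊕0⊕1⊕1⊕0⊕0⊕0 = 1
Syndrome s8…s1 = 1101 → error at position 13.
Flip position 13: 011101001011000 → 011101001011100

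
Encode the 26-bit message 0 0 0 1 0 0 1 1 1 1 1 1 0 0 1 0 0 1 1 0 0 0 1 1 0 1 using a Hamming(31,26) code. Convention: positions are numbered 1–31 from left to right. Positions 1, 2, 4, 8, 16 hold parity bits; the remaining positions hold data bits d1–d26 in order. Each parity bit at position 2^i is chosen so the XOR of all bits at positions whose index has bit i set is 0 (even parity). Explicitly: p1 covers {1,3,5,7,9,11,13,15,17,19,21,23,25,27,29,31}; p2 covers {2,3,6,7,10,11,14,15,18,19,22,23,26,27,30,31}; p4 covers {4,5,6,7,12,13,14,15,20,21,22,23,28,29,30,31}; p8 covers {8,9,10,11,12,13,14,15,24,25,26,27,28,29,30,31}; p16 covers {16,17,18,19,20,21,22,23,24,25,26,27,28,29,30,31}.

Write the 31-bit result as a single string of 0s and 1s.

0000001100111111100100110001101

Place data at non-parity positions: p1 p2 0 p4 0 0 1 p8 0 0 1 1 1 1 1 p16 1 0 0 1 0 0 1 1 0 0 0 1 1 0 1
p1 (pos 1,3,5,7,9,11,13,15,17,19,21,23,25,27,29,31): XOR of data positions = 0⊕0⊕1⊕0⊕1⊕1⊕1⊕1⊕0⊕0⊕1⊕0⊕0⊕1⊕1 = 0
p2 (pos 2,3,6,7,10,11,14,15,18,19,22,23,26,27,30,31): XOR of data positions = 0⊕0⊕1⊕0⊕1⊕1⊕1⊕0⊕0⊕0⊕1⊕0⊕0⊕0⊕1 = 0
p4 (pos 4,5,6,7,12,13,14,15,20,21,22,23,28,29,30,31): XOR of data positions = 0⊕0⊕1⊕1⊕1⊕1⊕1⊕1⊕0⊕0⊕1⊕1⊕1⊕0⊕1 = 0
p8 (pos 8,9,10,11,12,13,14,15,24,25,26,27,28,29,30,31): XOR of data positions = 0⊕0⊕1⊕1⊕1⊕1⊕1⊕1⊕0⊕0⊕0⊕1⊕1⊕0⊕1 = 1
p16 (pos 16,17,18,19,20,21,22,23,24,25,26,27,28,29,30,31): XOR of data positions = 1⊕0⊕0⊕1⊕0⊕0⊕1⊕1⊕0⊕0⊕0⊕1⊕1⊕0⊕1 = 1
Codeword: 0000001100111111100100110001101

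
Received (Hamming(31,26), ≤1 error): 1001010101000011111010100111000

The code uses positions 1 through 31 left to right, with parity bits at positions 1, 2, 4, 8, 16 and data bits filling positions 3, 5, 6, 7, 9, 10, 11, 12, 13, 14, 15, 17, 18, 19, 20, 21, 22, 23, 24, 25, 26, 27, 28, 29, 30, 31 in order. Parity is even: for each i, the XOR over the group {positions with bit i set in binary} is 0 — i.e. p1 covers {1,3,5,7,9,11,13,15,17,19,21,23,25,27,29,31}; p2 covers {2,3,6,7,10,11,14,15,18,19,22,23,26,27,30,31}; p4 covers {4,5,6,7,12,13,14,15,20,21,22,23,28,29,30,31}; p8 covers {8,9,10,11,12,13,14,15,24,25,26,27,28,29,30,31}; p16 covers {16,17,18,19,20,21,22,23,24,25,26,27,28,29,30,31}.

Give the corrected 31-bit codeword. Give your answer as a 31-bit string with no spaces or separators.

1001010101000011011010100111000

s1 (pos 1,3,5,7,9,11,13,15,17,19,21,23,25,27,29,31): 1⊕0⊕0⊕0⊕0⊕0⊕0⊕1⊕1⊕1⊕1⊕1⊕0⊕1⊕0⊕0 = 1
s2 (pos 2,3,6,7,10,11,14,15,18,19,22,23,26,27,30,31): 0⊕0⊕1⊕0⊕1⊕0⊕0⊕1⊕1⊕1⊕0⊕1⊕1⊕1⊕0⊕0 = 0
s4 (pos 4,5,6,7,12,13,14,15,20,21,22,23,28,29,30,31): 1⊕0⊕1⊕0⊕0⊕0⊕0⊕1⊕0⊕1⊕0⊕1⊕1⊕0⊕0⊕0 = 0
s8 (pos 8,9,10,11,12,13,14,15,24,25,26,27,28,29,30,31): 1⊕0⊕1⊕0⊕0⊕0⊕0⊕1⊕0⊕0⊕1⊕1⊕1⊕0⊕0⊕0 = 0
s16 (pos 16,17,18,19,20,21,22,23,24,25,26,27,28,29,30,31): 1⊕1⊕1⊕1⊕0⊕1⊕0⊕1⊕0⊕0⊕1⊕1⊕1⊕0⊕0⊕0 = 1
Syndrome s16…s1 = 10001 → error at position 17.
Flip position 17: 1001010101000011111010100111000 → 1001010101000011011010100111000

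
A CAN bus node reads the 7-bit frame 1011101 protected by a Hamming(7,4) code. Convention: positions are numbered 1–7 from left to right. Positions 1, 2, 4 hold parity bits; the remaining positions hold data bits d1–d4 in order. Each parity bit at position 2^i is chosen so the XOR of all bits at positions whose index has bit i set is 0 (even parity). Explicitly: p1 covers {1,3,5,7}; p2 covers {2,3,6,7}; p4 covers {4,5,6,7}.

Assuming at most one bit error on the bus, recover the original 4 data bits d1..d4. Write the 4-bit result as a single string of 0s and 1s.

1101

s1 (pos 1,3,5,7): 1⊕1⊕1⊕1 = 0
s2 (pos 2,3,6,7): 0⊕1⊕0⊕1 = 0
s4 (pos 4,5,6,7): 1⊕1⊕0⊕1 = 1
Syndrome s4…s1 = 100 → error at position 4.
Flip position 4: 1011101 → 1010101
Read data bits from positions 3,5,6,7: 1101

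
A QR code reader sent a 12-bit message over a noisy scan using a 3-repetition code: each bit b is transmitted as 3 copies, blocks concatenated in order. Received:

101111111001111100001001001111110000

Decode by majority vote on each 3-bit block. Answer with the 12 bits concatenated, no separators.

Block 1 (101): 2 ones → 1
Block 2 (111): 3 ones → 1
Block 3 (111): 3 ones → 1
Block 4 (001): 1 one → 0
Block 5 (111): 3 ones → 1
Block 6 (100): 1 one → 0
Block 7 (001): 1 one → 0
Block 8 (001): 1 one → 0
Block 9 (001): 1 one → 0
Block 10 (111): 3 ones → 1
Block 11 (110): 2 ones → 1
Block 12 (000): 0 ones → 0

111010000110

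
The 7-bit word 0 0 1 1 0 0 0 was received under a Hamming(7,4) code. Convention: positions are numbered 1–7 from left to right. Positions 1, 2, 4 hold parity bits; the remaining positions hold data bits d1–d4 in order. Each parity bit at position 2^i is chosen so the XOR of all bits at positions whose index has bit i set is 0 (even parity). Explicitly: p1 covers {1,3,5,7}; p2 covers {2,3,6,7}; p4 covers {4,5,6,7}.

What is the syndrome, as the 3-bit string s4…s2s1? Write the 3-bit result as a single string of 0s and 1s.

111

s1 (pos 1,3,5,7): 0⊕1⊕0⊕0 = 1
s2 (pos 2,3,6,7): 0⊕1⊕0⊕0 = 1
s4 (pos 4,5,6,7): 1⊕0⊕0⊕0 = 1
Syndrome s4…s1 = 111 → error at position 7.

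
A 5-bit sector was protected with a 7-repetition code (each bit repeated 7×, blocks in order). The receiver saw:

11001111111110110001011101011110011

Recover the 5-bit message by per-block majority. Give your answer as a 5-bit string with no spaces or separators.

Block 1 (1100111): 5 ones → 1
Block 2 (1111110): 6 ones → 1
Block 3 (1100010): 3 ones → 0
Block 4 (1110101): 5 ones → 1
Block 5 (1110011): 5 ones → 1

11011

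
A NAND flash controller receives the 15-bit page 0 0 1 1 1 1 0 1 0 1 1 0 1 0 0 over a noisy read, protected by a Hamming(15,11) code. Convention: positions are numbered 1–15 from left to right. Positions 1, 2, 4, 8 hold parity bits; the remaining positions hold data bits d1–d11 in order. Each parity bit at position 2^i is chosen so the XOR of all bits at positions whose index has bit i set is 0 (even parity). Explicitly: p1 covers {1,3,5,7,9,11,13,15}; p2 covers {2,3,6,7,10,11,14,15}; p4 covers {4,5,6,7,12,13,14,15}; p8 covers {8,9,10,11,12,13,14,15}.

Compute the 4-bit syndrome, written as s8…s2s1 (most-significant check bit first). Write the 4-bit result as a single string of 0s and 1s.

s1 (pos 1,3,5,7,9,11,13,15): 0⊕1⊕1⊕0⊕0⊕1⊕1⊕0 = 0
s2 (pos 2,3,6,7,10,11,14,15): 0⊕1⊕1⊕0⊕1⊕1⊕0⊕0 = 0
s4 (pos 4,5,6,7,12,13,14,15): 1⊕1⊕1⊕0⊕0⊕1⊕0⊕0 = 0
s8 (pos 8,9,10,11,12,13,14,15): 1⊕0⊕1⊕1⊕0⊕1⊕0⊕0 = 0
Syndrome s8…s1 = 0000 → no error.

0000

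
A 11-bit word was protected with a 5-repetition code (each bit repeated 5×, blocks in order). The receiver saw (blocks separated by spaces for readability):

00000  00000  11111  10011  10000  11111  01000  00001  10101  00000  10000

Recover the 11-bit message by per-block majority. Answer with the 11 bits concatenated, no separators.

00110100100

Block 1 (00000): 0 ones → 0
Block 2 (00000): 0 ones → 0
Block 3 (11111): 5 ones → 1
Block 4 (10011): 3 ones → 1
Block 5 (10000): 1 one → 0
Block 6 (11111): 5 ones → 1
Block 7 (01000): 1 one → 0
Block 8 (00001): 1 one → 0
Block 9 (10101): 3 ones → 1
Block 10 (00000): 0 ones → 0
Block 11 (10000): 1 one → 0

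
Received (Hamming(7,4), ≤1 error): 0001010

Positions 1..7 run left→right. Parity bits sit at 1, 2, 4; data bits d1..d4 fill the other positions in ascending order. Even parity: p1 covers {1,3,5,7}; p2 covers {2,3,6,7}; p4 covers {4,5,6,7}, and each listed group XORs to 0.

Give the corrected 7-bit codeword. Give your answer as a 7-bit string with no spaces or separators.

0101010

s1 (pos 1,3,5,7): 0⊕0⊕0⊕0 = 0
s2 (pos 2,3,6,7): 0⊕0⊕1⊕0 = 1
s4 (pos 4,5,6,7): 1⊕0⊕1⊕0 = 0
Syndrome s4…s1 = 010 → error at position 2.
Flip position 2: 0001010 → 0101010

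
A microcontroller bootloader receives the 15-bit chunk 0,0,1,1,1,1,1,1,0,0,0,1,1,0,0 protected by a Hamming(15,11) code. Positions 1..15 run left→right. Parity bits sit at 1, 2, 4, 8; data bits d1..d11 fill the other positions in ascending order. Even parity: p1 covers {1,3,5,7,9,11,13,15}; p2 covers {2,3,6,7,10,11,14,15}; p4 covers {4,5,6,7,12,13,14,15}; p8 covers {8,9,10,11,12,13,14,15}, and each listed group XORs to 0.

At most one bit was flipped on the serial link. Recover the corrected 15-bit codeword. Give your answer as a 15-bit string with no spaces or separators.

001111110101100

s1 (pos 1,3,5,7,9,11,13,15): 0⊕1⊕1⊕1⊕0⊕0⊕1⊕0 = 0
s2 (pos 2,3,6,7,10,11,14,15): 0⊕1⊕1⊕1⊕0⊕0⊕0⊕0 = 1
s4 (pos 4,5,6,7,12,13,14,15): 1⊕1⊕1⊕1⊕1⊕1⊕0⊕0 = 0
s8 (pos 8,9,10,11,12,13,14,15): 1⊕0⊕0⊕0⊕1⊕1⊕0⊕0 = 1
Syndrome s8…s1 = 1010 → error at position 10.
Flip position 10: 001111110001100 → 001111110101100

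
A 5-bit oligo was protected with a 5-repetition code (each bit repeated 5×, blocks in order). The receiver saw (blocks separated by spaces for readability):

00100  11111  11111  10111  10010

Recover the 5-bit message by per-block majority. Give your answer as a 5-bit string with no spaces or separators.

Block 1 (00100): 1 one → 0
Block 2 (11111): 5 ones → 1
Block 3 (11111): 5 ones → 1
Block 4 (10111): 4 ones → 1
Block 5 (10010): 2 ones → 0

01110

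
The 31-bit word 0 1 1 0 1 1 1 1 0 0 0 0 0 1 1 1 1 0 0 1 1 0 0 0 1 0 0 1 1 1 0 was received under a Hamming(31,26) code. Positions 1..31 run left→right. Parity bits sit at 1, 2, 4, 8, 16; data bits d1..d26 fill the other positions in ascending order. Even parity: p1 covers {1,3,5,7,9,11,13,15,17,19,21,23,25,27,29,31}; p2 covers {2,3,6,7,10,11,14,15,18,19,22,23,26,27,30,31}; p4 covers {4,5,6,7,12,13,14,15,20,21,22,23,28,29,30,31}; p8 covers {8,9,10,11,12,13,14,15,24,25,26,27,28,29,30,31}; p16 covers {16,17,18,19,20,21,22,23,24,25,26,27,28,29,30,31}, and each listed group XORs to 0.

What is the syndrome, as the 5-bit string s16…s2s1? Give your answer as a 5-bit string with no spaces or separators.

01010

s1 (pos 1,3,5,7,9,11,13,15,17,19,21,23,25,27,29,31): 0⊕1⊕1⊕1⊕0⊕0⊕0⊕1⊕1⊕0⊕1⊕0⊕1⊕0⊕1⊕0 = 0
s2 (pos 2,3,6,7,10,11,14,15,18,19,22,23,26,27,30,31): 1⊕1⊕1⊕1⊕0⊕0⊕1⊕1⊕0⊕0⊕0⊕0⊕0⊕0⊕1⊕0 = 1
s4 (pos 4,5,6,7,12,13,14,15,20,21,22,23,28,29,30,31): 0⊕1⊕1⊕1⊕0⊕0⊕1⊕1⊕1⊕1⊕0⊕0⊕1⊕1⊕1⊕0 = 0
s8 (pos 8,9,10,11,12,13,14,15,24,25,26,27,28,29,30,31): 1⊕0⊕0⊕0⊕0⊕0⊕1⊕1⊕0⊕1⊕0⊕0⊕1⊕1⊕1⊕0 = 1
s16 (pos 16,17,18,19,20,21,22,23,24,25,26,27,28,29,30,31): 1⊕1⊕0⊕0⊕1⊕1⊕0⊕0⊕0⊕1⊕0⊕0⊕1⊕1⊕1⊕0 = 0
Syndrome s16…s1 = 01010 → error at position 10.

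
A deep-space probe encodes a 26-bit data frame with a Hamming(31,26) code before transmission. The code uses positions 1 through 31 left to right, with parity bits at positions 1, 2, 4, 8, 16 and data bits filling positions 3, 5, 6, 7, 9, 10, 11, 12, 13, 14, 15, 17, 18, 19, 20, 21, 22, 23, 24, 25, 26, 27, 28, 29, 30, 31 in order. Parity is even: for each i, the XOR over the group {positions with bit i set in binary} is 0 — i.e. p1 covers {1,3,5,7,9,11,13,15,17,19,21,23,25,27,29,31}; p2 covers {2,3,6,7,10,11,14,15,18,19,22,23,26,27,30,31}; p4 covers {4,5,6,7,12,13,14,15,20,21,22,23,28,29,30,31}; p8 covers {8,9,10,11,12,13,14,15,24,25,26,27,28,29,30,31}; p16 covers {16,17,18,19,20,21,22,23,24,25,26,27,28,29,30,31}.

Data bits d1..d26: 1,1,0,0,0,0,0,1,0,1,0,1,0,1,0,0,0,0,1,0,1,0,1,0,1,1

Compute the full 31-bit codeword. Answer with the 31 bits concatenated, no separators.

1010100100010101101000010101011

Place data at non-parity positions: p1 p2 1 p4 1 0 0 p8 0 0 0 1 0 1 0 p16 1 0 1 0 0 0 0 1 0 1 0 1 0 1 1
p1 (pos 1,3,5,7,9,11,13,15,17,19,21,23,25,27,29,31): XOR of data positions = 1⊕1⊕0⊕0⊕0⊕0⊕0⊕1⊕1⊕0⊕0⊕0⊕0⊕0⊕1 = 1
p2 (pos 2,3,6,7,10,11,14,15,18,19,22,23,26,27,30,31): XOR of data positions = 1⊕0⊕0⊕0⊕0⊕1⊕0⊕0⊕1⊕0⊕0⊕1⊕0⊕1⊕1 = 0
p4 (pos 4,5,6,7,12,13,14,15,20,21,22,23,28,29,30,31): XOR of data positions = 1⊕0⊕0⊕1⊕0⊕1⊕0⊕0⊕0⊕0⊕0⊕1⊕0⊕1⊕1 = 0
p8 (pos 8,9,10,11,12,13,14,15,24,25,26,27,28,29,30,31): XOR of data positions = 0⊕0⊕0⊕1⊕0⊕1⊕0⊕1⊕0⊕1⊕0⊕1⊕0⊕1⊕1 = 1
p16 (pos 16,17,18,19,20,21,22,23,24,25,26,27,28,29,30,31): XOR of data positions = 1⊕0⊕1⊕0⊕0⊕0⊕0⊕1⊕0⊕1⊕0⊕1⊕0⊕1⊕1 = 1
Codeword: 1010100100010101101000010101011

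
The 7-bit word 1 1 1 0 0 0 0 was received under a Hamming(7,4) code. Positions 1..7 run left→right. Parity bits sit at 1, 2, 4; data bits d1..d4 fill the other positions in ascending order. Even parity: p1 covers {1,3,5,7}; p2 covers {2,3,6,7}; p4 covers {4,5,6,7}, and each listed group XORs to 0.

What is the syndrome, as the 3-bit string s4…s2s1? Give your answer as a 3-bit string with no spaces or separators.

000

s1 (pos 1,3,5,7): 1⊕1⊕0⊕0 = 0
s2 (pos 2,3,6,7): 1⊕1⊕0⊕0 = 0
s4 (pos 4,5,6,7): 0⊕0⊕0⊕0 = 0
Syndrome s4…s1 = 000 → no error.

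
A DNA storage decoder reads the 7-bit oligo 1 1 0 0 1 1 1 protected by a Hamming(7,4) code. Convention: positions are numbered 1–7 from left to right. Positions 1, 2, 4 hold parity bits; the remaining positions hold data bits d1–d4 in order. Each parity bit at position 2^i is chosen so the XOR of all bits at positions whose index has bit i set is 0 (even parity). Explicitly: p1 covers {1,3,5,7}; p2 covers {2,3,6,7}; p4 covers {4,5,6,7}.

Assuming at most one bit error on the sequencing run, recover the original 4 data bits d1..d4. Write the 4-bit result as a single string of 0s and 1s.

0110

s1 (pos 1,3,5,7): 1⊕0⊕1⊕1 = 1
s2 (pos 2,3,6,7): 1⊕0⊕1⊕1 = 1
s4 (pos 4,5,6,7): 0⊕1⊕1⊕1 = 1
Syndrome s4…s1 = 111 → error at position 7.
Flip position 7: 1100111 → 1100110
Read data bits from positions 3,5,6,7: 0110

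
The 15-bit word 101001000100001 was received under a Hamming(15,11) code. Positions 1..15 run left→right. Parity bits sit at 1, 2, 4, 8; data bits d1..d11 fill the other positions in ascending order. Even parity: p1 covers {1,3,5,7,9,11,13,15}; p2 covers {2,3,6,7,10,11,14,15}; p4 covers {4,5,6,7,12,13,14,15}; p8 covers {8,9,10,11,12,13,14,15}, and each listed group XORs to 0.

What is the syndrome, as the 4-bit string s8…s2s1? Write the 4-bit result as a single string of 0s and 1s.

0001

s1 (pos 1,3,5,7,9,11,13,15): 1⊕1⊕0⊕0⊕0⊕0⊕0⊕1 = 1
s2 (pos 2,3,6,7,10,11,14,15): 0⊕1⊕1⊕0⊕1⊕0⊕0⊕1 = 0
s4 (pos 4,5,6,7,12,13,14,15): 0⊕0⊕1⊕0⊕0⊕0⊕0⊕1 = 0
s8 (pos 8,9,10,11,12,13,14,15): 0⊕0⊕1⊕0⊕0⊕0⊕0⊕1 = 0
Syndrome s8…s1 = 0001 → error at position 1.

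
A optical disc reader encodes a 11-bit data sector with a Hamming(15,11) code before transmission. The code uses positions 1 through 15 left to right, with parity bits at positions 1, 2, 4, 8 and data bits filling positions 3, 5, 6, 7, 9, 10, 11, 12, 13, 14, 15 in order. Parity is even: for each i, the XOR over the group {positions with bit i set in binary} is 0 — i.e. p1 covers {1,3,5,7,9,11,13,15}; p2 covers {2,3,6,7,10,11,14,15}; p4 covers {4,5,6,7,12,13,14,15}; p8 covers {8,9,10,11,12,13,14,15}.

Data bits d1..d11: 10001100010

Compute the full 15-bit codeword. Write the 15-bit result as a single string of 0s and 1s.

011100011100010

Place data at non-parity positions: p1 p2 1 p4 0 0 0 p8 1 1 0 0 0 1 0
p1 (pos 1,3,5,7,9,11,13,15): XOR of data positions = 1⊕0⊕0⊕1⊕0⊕0⊕0 = 0
p2 (pos 2,3,6,7,10,11,14,15): XOR of data positions = 1⊕0⊕0⊕1⊕0⊕1⊕0 = 1
p4 (pos 4,5,6,7,12,13,14,15): XOR of data positions = 0⊕0⊕0⊕0⊕0⊕1⊕0 = 1
p8 (pos 8,9,10,11,12,13,14,15): XOR of data positions = 1⊕1⊕0⊕0⊕0⊕1⊕0 = 1
Codeword: 011100011100010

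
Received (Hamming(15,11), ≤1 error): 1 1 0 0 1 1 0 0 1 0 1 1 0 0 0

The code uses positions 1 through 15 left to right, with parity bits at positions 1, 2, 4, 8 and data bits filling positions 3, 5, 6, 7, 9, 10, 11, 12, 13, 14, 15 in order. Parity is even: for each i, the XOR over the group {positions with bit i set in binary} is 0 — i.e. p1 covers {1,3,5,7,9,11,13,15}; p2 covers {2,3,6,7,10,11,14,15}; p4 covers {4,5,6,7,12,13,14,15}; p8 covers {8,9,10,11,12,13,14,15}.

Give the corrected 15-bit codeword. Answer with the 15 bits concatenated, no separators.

s1 (pos 1,3,5,7,9,11,13,15): 1⊕0⊕1⊕0⊕1⊕1⊕0⊕0 = 0
s2 (pos 2,3,6,7,10,11,14,15): 1⊕0⊕1⊕0⊕0⊕1⊕0⊕0 = 1
s4 (pos 4,5,6,7,12,13,14,15): 0⊕1⊕1⊕0⊕1⊕0⊕0⊕0 = 1
s8 (pos 8,9,10,11,12,13,14,15): 0⊕1⊕0⊕1⊕1⊕0⊕0⊕0 = 1
Syndrome s8…s1 = 1110 → error at position 14.
Flip position 14: 110011001011000 → 110011001011010

110011001011010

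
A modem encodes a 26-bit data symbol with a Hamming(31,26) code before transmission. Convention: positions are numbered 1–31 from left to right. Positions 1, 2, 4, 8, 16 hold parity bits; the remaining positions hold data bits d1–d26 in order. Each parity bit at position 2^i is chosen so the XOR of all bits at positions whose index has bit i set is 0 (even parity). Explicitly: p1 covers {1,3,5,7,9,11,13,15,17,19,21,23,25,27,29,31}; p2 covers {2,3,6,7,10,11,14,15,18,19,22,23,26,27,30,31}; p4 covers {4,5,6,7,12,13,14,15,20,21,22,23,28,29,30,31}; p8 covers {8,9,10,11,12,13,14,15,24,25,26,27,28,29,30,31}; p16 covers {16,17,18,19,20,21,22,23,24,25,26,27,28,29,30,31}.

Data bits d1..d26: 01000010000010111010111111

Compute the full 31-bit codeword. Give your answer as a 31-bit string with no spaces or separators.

0100100000100001010111010111111

Place data at non-parity positions: p1 p2 0 p4 1 0 0 p8 0 0 1 0 0 0 0 p16 0 1 0 1 1 1 0 1 0 1 1 1 1 1 1
p1 (pos 1,3,5,7,9,11,13,15,17,19,21,23,25,27,29,31): XOR of data positions = 0⊕1⊕0⊕0⊕1⊕0⊕0⊕0⊕0⊕1⊕0⊕0⊕1⊕1⊕1 = 0
p2 (pos 2,3,6,7,10,11,14,15,18,19,22,23,26,27,30,31): XOR of data positions = 0⊕0⊕0⊕0⊕1⊕0⊕0⊕1⊕0⊕1⊕0⊕1⊕1⊕1⊕1 = 1
p4 (pos 4,5,6,7,12,13,14,15,20,21,22,23,28,29,30,31): XOR of data positions = 1⊕0⊕0⊕0⊕0⊕0⊕0⊕1⊕1⊕1⊕0⊕1⊕1⊕1⊕1 = 0
p8 (pos 8,9,10,11,12,13,14,15,24,25,26,27,28,29,30,31): XOR of data positions = 0⊕0⊕1⊕0⊕0⊕0⊕0⊕1⊕0⊕1⊕1⊕1⊕1⊕1⊕1 = 0
p16 (pos 16,17,18,19,20,21,22,23,24,25,26,27,28,29,30,31): XOR of data positions = 0⊕1⊕0⊕1⊕1⊕1⊕0⊕1⊕0⊕1⊕1⊕1⊕1⊕1⊕1 = 1
Codeword: 0100100000100001010111010111111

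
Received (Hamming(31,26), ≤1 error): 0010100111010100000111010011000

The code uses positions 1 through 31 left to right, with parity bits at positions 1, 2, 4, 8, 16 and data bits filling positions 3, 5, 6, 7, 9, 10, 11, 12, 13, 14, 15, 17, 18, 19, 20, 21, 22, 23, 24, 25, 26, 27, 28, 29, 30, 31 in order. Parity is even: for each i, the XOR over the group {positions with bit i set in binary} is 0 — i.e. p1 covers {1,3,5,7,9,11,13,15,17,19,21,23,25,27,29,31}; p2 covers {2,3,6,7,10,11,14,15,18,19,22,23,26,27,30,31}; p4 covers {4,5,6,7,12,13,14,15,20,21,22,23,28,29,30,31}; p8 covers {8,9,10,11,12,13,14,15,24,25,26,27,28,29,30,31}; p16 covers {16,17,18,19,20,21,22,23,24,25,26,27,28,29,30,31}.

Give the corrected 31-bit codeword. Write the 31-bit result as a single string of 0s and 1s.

0010101111010100000111010011000

s1 (pos 1,3,5,7,9,11,13,15,17,19,21,23,25,27,29,31): 0⊕1⊕1⊕0⊕1⊕0⊕0⊕0⊕0⊕0⊕1⊕0⊕0⊕1⊕0⊕0 = 1
s2 (pos 2,3,6,7,10,11,14,15,18,19,22,23,26,27,30,31): 0⊕1⊕0⊕0⊕1⊕0⊕1⊕0⊕0⊕0⊕1⊕0⊕0⊕1⊕0⊕0 = 1
s4 (pos 4,5,6,7,12,13,14,15,20,21,22,23,28,29,30,31): 0⊕1⊕0⊕0⊕1⊕0⊕1⊕0⊕1⊕1⊕1⊕0⊕1⊕0⊕0⊕0 = 1
s8 (pos 8,9,10,11,12,13,14,15,24,25,26,27,28,29,30,31): 1⊕1⊕1⊕0⊕1⊕0⊕1⊕0⊕1⊕0⊕0⊕1⊕1⊕0⊕0⊕0 = 0
s16 (pos 16,17,18,19,20,21,22,23,24,25,26,27,28,29,30,31): 0⊕0⊕0⊕0⊕1⊕1⊕1⊕0⊕1⊕0⊕0⊕1⊕1⊕0⊕0⊕0 = 0
Syndrome s16…s1 = 00111 → error at position 7.
Flip position 7: 0010100111010100000111010011000 → 0010101111010100000111010011000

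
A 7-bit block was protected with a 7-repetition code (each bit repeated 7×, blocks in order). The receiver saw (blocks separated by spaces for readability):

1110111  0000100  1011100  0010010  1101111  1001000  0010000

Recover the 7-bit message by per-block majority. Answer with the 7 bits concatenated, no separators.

1010100

Block 1 (1110111): 6 ones → 1
Block 2 (0000100): 1 one → 0
Block 3 (1011100): 4 ones → 1
Block 4 (0010010): 2 ones → 0
Block 5 (1101111): 6 ones → 1
Block 6 (1001000): 2 ones → 0
Block 7 (0010000): 1 one → 0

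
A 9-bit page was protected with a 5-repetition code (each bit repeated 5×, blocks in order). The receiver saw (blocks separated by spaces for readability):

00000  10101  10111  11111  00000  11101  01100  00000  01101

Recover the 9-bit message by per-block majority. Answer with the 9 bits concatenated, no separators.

011101001

Block 1 (00000): 0 ones → 0
Block 2 (10101): 3 ones → 1
Block 3 (10111): 4 ones → 1
Block 4 (11111): 5 ones → 1
Block 5 (00000): 0 ones → 0
Block 6 (11101): 4 ones → 1
Block 7 (01100): 2 ones → 0
Block 8 (00000): 0 ones → 0
Block 9 (01101): 3 ones → 1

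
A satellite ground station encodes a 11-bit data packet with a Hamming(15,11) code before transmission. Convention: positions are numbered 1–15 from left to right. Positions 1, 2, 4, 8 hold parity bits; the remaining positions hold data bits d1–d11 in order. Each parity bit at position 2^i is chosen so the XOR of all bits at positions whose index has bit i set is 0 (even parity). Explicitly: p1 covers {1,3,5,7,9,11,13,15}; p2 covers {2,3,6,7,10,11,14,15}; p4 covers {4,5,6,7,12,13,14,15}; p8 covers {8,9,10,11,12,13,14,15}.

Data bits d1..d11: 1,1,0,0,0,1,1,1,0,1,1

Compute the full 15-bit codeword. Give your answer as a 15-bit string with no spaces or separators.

Place data at non-parity positions: p1 p2 1 p4 1 0 0 p8 0 1 1 1 0 1 1
p1 (pos 1,3,5,7,9,11,13,15): XOR of data positions = 1⊕1⊕0⊕0⊕1⊕0⊕1 = 0
p2 (pos 2,3,6,7,10,11,14,15): XOR of data positions = 1⊕0⊕0⊕1⊕1⊕1⊕1 = 1
p4 (pos 4,5,6,7,12,13,14,15): XOR of data positions = 1⊕0⊕0⊕1⊕0⊕1⊕1 = 0
p8 (pos 8,9,10,11,12,13,14,15): XOR of data positions = 0⊕1⊕1⊕1⊕0⊕1⊕1 = 1
Codeword: 011010010111011

011010010111011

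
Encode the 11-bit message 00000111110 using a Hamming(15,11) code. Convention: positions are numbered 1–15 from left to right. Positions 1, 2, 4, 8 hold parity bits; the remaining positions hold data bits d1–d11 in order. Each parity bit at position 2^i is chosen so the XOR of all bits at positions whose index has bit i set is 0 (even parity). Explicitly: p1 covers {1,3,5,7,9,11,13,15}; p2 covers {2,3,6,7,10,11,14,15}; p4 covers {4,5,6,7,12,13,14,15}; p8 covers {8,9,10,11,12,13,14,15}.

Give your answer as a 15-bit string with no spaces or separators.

010100010111110

Place data at non-parity positions: p1 p2 0 p4 0 0 0 p8 0 1 1 1 1 1 0
p1 (pos 1,3,5,7,9,11,13,15): XOR of data positions = 0⊕0⊕0⊕0⊕1⊕1⊕0 = 0
p2 (pos 2,3,6,7,10,11,14,15): XOR of data positions = 0⊕0⊕0⊕1⊕1⊕1⊕0 = 1
p4 (pos 4,5,6,7,12,13,14,15): XOR of data positions = 0⊕0⊕0⊕1⊕1⊕1⊕0 = 1
p8 (pos 8,9,10,11,12,13,14,15): XOR of data positions = 0⊕1⊕1⊕1⊕1⊕1⊕0 = 1
Codeword: 010100010111110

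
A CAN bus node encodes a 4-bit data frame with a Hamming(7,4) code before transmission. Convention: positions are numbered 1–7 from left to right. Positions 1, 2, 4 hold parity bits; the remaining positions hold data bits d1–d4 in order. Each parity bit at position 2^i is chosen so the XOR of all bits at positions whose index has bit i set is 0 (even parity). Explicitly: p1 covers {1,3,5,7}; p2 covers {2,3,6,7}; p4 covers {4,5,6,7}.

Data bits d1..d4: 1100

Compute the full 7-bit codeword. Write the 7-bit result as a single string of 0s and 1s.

Place data at non-parity positions: p1 p2 1 p4 1 0 0
p1 (pos 1,3,5,7): XOR of data positions = 1⊕1⊕0 = 0
p2 (pos 2,3,6,7): XOR of data positions = 1⊕0⊕0 = 1
p4 (pos 4,5,6,7): XOR of data positions = 1⊕0⊕0 = 1
Codeword: 0111100

0111100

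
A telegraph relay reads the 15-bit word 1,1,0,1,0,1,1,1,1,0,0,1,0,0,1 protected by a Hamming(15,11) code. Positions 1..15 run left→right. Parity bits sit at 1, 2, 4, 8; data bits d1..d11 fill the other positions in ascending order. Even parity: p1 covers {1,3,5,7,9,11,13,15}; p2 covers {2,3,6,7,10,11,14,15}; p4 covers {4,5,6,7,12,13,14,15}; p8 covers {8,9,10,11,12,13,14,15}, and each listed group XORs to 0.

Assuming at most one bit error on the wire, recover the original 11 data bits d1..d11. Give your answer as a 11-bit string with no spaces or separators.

00111001001

s1 (pos 1,3,5,7,9,11,13,15): 1⊕0⊕0⊕1⊕1⊕0⊕0⊕1 = 0
s2 (pos 2,3,6,7,10,11,14,15): 1⊕0⊕1⊕1⊕0⊕0⊕0⊕1 = 0
s4 (pos 4,5,6,7,12,13,14,15): 1⊕0⊕1⊕1⊕1⊕0⊕0⊕1 = 1
s8 (pos 8,9,10,11,12,13,14,15): 1⊕1⊕0⊕0⊕1⊕0⊕0⊕1 = 0
Syndrome s8…s1 = 0100 → error at position 4.
Flip position 4: 110101111001001 → 110001111001001
Read data bits from positions 3,5,6,7,9,10,11,12,13,14,15: 00111001001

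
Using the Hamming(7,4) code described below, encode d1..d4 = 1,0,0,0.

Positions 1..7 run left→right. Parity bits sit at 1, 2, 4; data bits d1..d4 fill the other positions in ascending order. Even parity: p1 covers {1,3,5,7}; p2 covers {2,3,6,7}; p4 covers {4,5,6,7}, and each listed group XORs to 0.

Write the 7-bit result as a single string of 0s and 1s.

Place data at non-parity positions: p1 p2 1 p4 0 0 0
p1 (pos 1,3,5,7): XOR of data positions = 1⊕0⊕0 = 1
p2 (pos 2,3,6,7): XOR of data positions = 1⊕0⊕0 = 1
p4 (pos 4,5,6,7): XOR of data positions = 0⊕0⊕0 = 0
Codeword: 1110000

1110000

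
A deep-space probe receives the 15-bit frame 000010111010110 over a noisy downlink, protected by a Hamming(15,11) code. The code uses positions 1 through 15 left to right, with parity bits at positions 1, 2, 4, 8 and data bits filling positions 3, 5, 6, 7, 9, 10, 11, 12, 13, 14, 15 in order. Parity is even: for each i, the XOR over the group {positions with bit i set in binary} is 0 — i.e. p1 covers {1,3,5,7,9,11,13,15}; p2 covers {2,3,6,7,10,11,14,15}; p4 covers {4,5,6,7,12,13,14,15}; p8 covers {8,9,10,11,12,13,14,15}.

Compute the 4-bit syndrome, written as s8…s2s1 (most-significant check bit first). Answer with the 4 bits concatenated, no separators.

s1 (pos 1,3,5,7,9,11,13,15): 0⊕0⊕1⊕1⊕1⊕1⊕1⊕0 = 1
s2 (pos 2,3,6,7,10,11,14,15): 0⊕0⊕0⊕1⊕0⊕1⊕1⊕0 = 1
s4 (pos 4,5,6,7,12,13,14,15): 0⊕1⊕0⊕1⊕0⊕1⊕1⊕0 = 0
s8 (pos 8,9,10,11,12,13,14,15): 1⊕1⊕0⊕1⊕0⊕1⊕1⊕0 = 1
Syndrome s8…s1 = 1011 → error at position 11.

1011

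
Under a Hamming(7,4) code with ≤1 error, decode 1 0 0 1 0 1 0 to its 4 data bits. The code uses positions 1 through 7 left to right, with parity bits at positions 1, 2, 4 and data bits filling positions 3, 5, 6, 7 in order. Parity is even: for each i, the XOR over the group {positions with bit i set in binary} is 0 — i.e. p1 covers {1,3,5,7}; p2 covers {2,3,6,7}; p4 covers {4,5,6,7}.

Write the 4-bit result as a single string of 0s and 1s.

s1 (pos 1,3,5,7): 1⊕0⊕0⊕0 = 1
s2 (pos 2,3,6,7): 0⊕0⊕1⊕0 = 1
s4 (pos 4,5,6,7): 1⊕0⊕1⊕0 = 0
Syndrome s4…s1 = 011 → error at position 3.
Flip position 3: 1001010 → 1011010
Read data bits from positions 3,5,6,7: 1010

1010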